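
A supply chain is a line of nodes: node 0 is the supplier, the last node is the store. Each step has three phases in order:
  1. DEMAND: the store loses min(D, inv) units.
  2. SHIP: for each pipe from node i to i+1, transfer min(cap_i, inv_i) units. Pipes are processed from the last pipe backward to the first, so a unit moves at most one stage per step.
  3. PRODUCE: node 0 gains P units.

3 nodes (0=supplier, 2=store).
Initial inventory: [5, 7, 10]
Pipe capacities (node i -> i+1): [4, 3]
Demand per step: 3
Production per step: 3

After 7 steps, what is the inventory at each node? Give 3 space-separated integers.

Step 1: demand=3,sold=3 ship[1->2]=3 ship[0->1]=4 prod=3 -> inv=[4 8 10]
Step 2: demand=3,sold=3 ship[1->2]=3 ship[0->1]=4 prod=3 -> inv=[3 9 10]
Step 3: demand=3,sold=3 ship[1->2]=3 ship[0->1]=3 prod=3 -> inv=[3 9 10]
Step 4: demand=3,sold=3 ship[1->2]=3 ship[0->1]=3 prod=3 -> inv=[3 9 10]
Step 5: demand=3,sold=3 ship[1->2]=3 ship[0->1]=3 prod=3 -> inv=[3 9 10]
Step 6: demand=3,sold=3 ship[1->2]=3 ship[0->1]=3 prod=3 -> inv=[3 9 10]
Step 7: demand=3,sold=3 ship[1->2]=3 ship[0->1]=3 prod=3 -> inv=[3 9 10]

3 9 10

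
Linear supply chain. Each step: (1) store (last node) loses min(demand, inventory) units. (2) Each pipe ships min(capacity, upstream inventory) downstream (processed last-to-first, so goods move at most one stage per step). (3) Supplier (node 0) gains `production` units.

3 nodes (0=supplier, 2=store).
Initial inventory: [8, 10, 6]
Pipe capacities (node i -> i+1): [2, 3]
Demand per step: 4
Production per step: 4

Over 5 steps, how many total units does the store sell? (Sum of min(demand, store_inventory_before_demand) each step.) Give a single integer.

Step 1: sold=4 (running total=4) -> [10 9 5]
Step 2: sold=4 (running total=8) -> [12 8 4]
Step 3: sold=4 (running total=12) -> [14 7 3]
Step 4: sold=3 (running total=15) -> [16 6 3]
Step 5: sold=3 (running total=18) -> [18 5 3]

Answer: 18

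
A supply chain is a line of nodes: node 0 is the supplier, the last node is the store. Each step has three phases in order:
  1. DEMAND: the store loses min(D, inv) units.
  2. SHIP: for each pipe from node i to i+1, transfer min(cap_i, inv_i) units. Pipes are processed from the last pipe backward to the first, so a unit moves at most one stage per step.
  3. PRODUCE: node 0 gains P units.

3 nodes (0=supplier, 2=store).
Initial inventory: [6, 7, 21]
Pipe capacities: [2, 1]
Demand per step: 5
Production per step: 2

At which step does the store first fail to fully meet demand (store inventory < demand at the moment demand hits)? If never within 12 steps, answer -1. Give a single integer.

Step 1: demand=5,sold=5 ship[1->2]=1 ship[0->1]=2 prod=2 -> [6 8 17]
Step 2: demand=5,sold=5 ship[1->2]=1 ship[0->1]=2 prod=2 -> [6 9 13]
Step 3: demand=5,sold=5 ship[1->2]=1 ship[0->1]=2 prod=2 -> [6 10 9]
Step 4: demand=5,sold=5 ship[1->2]=1 ship[0->1]=2 prod=2 -> [6 11 5]
Step 5: demand=5,sold=5 ship[1->2]=1 ship[0->1]=2 prod=2 -> [6 12 1]
Step 6: demand=5,sold=1 ship[1->2]=1 ship[0->1]=2 prod=2 -> [6 13 1]
Step 7: demand=5,sold=1 ship[1->2]=1 ship[0->1]=2 prod=2 -> [6 14 1]
Step 8: demand=5,sold=1 ship[1->2]=1 ship[0->1]=2 prod=2 -> [6 15 1]
Step 9: demand=5,sold=1 ship[1->2]=1 ship[0->1]=2 prod=2 -> [6 16 1]
Step 10: demand=5,sold=1 ship[1->2]=1 ship[0->1]=2 prod=2 -> [6 17 1]
Step 11: demand=5,sold=1 ship[1->2]=1 ship[0->1]=2 prod=2 -> [6 18 1]
Step 12: demand=5,sold=1 ship[1->2]=1 ship[0->1]=2 prod=2 -> [6 19 1]
First stockout at step 6

6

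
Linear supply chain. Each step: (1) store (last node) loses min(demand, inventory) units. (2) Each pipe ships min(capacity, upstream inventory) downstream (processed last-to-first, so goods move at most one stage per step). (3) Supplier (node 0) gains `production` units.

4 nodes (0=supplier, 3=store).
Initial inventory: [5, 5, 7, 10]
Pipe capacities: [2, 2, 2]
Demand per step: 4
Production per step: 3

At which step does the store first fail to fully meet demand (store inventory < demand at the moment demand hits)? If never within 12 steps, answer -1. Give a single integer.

Step 1: demand=4,sold=4 ship[2->3]=2 ship[1->2]=2 ship[0->1]=2 prod=3 -> [6 5 7 8]
Step 2: demand=4,sold=4 ship[2->3]=2 ship[1->2]=2 ship[0->1]=2 prod=3 -> [7 5 7 6]
Step 3: demand=4,sold=4 ship[2->3]=2 ship[1->2]=2 ship[0->1]=2 prod=3 -> [8 5 7 4]
Step 4: demand=4,sold=4 ship[2->3]=2 ship[1->2]=2 ship[0->1]=2 prod=3 -> [9 5 7 2]
Step 5: demand=4,sold=2 ship[2->3]=2 ship[1->2]=2 ship[0->1]=2 prod=3 -> [10 5 7 2]
Step 6: demand=4,sold=2 ship[2->3]=2 ship[1->2]=2 ship[0->1]=2 prod=3 -> [11 5 7 2]
Step 7: demand=4,sold=2 ship[2->3]=2 ship[1->2]=2 ship[0->1]=2 prod=3 -> [12 5 7 2]
Step 8: demand=4,sold=2 ship[2->3]=2 ship[1->2]=2 ship[0->1]=2 prod=3 -> [13 5 7 2]
Step 9: demand=4,sold=2 ship[2->3]=2 ship[1->2]=2 ship[0->1]=2 prod=3 -> [14 5 7 2]
Step 10: demand=4,sold=2 ship[2->3]=2 ship[1->2]=2 ship[0->1]=2 prod=3 -> [15 5 7 2]
Step 11: demand=4,sold=2 ship[2->3]=2 ship[1->2]=2 ship[0->1]=2 prod=3 -> [16 5 7 2]
Step 12: demand=4,sold=2 ship[2->3]=2 ship[1->2]=2 ship[0->1]=2 prod=3 -> [17 5 7 2]
First stockout at step 5

5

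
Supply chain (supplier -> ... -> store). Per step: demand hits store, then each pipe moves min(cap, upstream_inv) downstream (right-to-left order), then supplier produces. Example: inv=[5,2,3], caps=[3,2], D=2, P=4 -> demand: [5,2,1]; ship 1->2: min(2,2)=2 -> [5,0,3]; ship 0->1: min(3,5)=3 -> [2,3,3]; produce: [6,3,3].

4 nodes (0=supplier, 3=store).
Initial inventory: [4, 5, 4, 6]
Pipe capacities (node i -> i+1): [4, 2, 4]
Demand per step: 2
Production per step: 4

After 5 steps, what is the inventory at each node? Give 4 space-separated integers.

Step 1: demand=2,sold=2 ship[2->3]=4 ship[1->2]=2 ship[0->1]=4 prod=4 -> inv=[4 7 2 8]
Step 2: demand=2,sold=2 ship[2->3]=2 ship[1->2]=2 ship[0->1]=4 prod=4 -> inv=[4 9 2 8]
Step 3: demand=2,sold=2 ship[2->3]=2 ship[1->2]=2 ship[0->1]=4 prod=4 -> inv=[4 11 2 8]
Step 4: demand=2,sold=2 ship[2->3]=2 ship[1->2]=2 ship[0->1]=4 prod=4 -> inv=[4 13 2 8]
Step 5: demand=2,sold=2 ship[2->3]=2 ship[1->2]=2 ship[0->1]=4 prod=4 -> inv=[4 15 2 8]

4 15 2 8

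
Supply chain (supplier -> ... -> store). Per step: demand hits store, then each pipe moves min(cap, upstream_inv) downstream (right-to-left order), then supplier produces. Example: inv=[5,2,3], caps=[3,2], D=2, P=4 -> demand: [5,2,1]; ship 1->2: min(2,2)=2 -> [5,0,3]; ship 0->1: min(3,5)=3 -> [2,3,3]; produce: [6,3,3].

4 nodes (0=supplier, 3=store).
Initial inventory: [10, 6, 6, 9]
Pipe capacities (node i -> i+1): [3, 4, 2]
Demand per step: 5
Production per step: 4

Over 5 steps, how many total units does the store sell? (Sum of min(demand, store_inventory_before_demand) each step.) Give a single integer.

Answer: 17

Derivation:
Step 1: sold=5 (running total=5) -> [11 5 8 6]
Step 2: sold=5 (running total=10) -> [12 4 10 3]
Step 3: sold=3 (running total=13) -> [13 3 12 2]
Step 4: sold=2 (running total=15) -> [14 3 13 2]
Step 5: sold=2 (running total=17) -> [15 3 14 2]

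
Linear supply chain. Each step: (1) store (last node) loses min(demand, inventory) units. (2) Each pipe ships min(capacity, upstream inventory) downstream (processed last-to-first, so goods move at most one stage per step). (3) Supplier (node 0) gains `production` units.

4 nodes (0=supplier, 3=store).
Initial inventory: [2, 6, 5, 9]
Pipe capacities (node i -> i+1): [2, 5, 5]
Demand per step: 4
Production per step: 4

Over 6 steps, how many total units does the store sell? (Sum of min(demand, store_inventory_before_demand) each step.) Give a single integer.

Answer: 24

Derivation:
Step 1: sold=4 (running total=4) -> [4 3 5 10]
Step 2: sold=4 (running total=8) -> [6 2 3 11]
Step 3: sold=4 (running total=12) -> [8 2 2 10]
Step 4: sold=4 (running total=16) -> [10 2 2 8]
Step 5: sold=4 (running total=20) -> [12 2 2 6]
Step 6: sold=4 (running total=24) -> [14 2 2 4]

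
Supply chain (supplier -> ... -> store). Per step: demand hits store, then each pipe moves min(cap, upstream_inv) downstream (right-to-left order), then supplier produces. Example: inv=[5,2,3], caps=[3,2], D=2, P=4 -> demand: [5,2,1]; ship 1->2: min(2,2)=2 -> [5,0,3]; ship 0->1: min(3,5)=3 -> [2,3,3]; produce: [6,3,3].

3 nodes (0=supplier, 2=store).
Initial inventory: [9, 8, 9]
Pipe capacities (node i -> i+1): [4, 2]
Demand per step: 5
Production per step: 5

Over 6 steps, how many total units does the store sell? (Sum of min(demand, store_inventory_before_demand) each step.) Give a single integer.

Answer: 19

Derivation:
Step 1: sold=5 (running total=5) -> [10 10 6]
Step 2: sold=5 (running total=10) -> [11 12 3]
Step 3: sold=3 (running total=13) -> [12 14 2]
Step 4: sold=2 (running total=15) -> [13 16 2]
Step 5: sold=2 (running total=17) -> [14 18 2]
Step 6: sold=2 (running total=19) -> [15 20 2]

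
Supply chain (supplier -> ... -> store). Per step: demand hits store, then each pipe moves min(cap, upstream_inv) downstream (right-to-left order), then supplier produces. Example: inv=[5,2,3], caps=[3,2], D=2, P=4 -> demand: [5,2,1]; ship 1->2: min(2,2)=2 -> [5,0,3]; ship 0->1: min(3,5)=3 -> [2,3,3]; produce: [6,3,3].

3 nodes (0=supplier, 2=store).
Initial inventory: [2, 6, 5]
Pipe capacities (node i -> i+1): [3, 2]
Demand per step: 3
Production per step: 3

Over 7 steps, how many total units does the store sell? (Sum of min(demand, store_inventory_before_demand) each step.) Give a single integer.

Step 1: sold=3 (running total=3) -> [3 6 4]
Step 2: sold=3 (running total=6) -> [3 7 3]
Step 3: sold=3 (running total=9) -> [3 8 2]
Step 4: sold=2 (running total=11) -> [3 9 2]
Step 5: sold=2 (running total=13) -> [3 10 2]
Step 6: sold=2 (running total=15) -> [3 11 2]
Step 7: sold=2 (running total=17) -> [3 12 2]

Answer: 17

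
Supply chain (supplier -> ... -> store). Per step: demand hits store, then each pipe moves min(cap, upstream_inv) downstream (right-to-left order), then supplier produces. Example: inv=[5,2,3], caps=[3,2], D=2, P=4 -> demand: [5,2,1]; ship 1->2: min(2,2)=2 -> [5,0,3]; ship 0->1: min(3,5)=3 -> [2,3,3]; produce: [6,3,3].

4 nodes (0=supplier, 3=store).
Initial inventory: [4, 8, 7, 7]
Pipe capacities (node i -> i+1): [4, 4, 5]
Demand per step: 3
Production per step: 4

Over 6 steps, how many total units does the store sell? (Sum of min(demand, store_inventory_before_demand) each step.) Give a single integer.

Answer: 18

Derivation:
Step 1: sold=3 (running total=3) -> [4 8 6 9]
Step 2: sold=3 (running total=6) -> [4 8 5 11]
Step 3: sold=3 (running total=9) -> [4 8 4 13]
Step 4: sold=3 (running total=12) -> [4 8 4 14]
Step 5: sold=3 (running total=15) -> [4 8 4 15]
Step 6: sold=3 (running total=18) -> [4 8 4 16]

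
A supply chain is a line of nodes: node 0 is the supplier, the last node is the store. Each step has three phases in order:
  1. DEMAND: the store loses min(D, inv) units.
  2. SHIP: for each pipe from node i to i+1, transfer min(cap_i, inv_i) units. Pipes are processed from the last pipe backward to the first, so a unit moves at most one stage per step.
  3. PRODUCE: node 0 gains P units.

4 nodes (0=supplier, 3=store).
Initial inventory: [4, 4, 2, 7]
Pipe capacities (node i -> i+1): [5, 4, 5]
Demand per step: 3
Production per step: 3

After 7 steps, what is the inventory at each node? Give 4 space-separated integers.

Step 1: demand=3,sold=3 ship[2->3]=2 ship[1->2]=4 ship[0->1]=4 prod=3 -> inv=[3 4 4 6]
Step 2: demand=3,sold=3 ship[2->3]=4 ship[1->2]=4 ship[0->1]=3 prod=3 -> inv=[3 3 4 7]
Step 3: demand=3,sold=3 ship[2->3]=4 ship[1->2]=3 ship[0->1]=3 prod=3 -> inv=[3 3 3 8]
Step 4: demand=3,sold=3 ship[2->3]=3 ship[1->2]=3 ship[0->1]=3 prod=3 -> inv=[3 3 3 8]
Step 5: demand=3,sold=3 ship[2->3]=3 ship[1->2]=3 ship[0->1]=3 prod=3 -> inv=[3 3 3 8]
Step 6: demand=3,sold=3 ship[2->3]=3 ship[1->2]=3 ship[0->1]=3 prod=3 -> inv=[3 3 3 8]
Step 7: demand=3,sold=3 ship[2->3]=3 ship[1->2]=3 ship[0->1]=3 prod=3 -> inv=[3 3 3 8]

3 3 3 8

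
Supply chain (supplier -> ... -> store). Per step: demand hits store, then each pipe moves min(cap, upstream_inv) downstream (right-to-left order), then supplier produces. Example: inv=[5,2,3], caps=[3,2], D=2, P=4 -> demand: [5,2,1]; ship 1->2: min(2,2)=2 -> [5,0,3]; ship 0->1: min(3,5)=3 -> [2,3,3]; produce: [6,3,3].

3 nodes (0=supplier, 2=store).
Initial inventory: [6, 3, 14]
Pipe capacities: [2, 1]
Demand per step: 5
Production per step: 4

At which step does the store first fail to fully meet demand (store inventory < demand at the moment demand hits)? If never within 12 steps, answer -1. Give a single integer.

Step 1: demand=5,sold=5 ship[1->2]=1 ship[0->1]=2 prod=4 -> [8 4 10]
Step 2: demand=5,sold=5 ship[1->2]=1 ship[0->1]=2 prod=4 -> [10 5 6]
Step 3: demand=5,sold=5 ship[1->2]=1 ship[0->1]=2 prod=4 -> [12 6 2]
Step 4: demand=5,sold=2 ship[1->2]=1 ship[0->1]=2 prod=4 -> [14 7 1]
Step 5: demand=5,sold=1 ship[1->2]=1 ship[0->1]=2 prod=4 -> [16 8 1]
Step 6: demand=5,sold=1 ship[1->2]=1 ship[0->1]=2 prod=4 -> [18 9 1]
Step 7: demand=5,sold=1 ship[1->2]=1 ship[0->1]=2 prod=4 -> [20 10 1]
Step 8: demand=5,sold=1 ship[1->2]=1 ship[0->1]=2 prod=4 -> [22 11 1]
Step 9: demand=5,sold=1 ship[1->2]=1 ship[0->1]=2 prod=4 -> [24 12 1]
Step 10: demand=5,sold=1 ship[1->2]=1 ship[0->1]=2 prod=4 -> [26 13 1]
Step 11: demand=5,sold=1 ship[1->2]=1 ship[0->1]=2 prod=4 -> [28 14 1]
Step 12: demand=5,sold=1 ship[1->2]=1 ship[0->1]=2 prod=4 -> [30 15 1]
First stockout at step 4

4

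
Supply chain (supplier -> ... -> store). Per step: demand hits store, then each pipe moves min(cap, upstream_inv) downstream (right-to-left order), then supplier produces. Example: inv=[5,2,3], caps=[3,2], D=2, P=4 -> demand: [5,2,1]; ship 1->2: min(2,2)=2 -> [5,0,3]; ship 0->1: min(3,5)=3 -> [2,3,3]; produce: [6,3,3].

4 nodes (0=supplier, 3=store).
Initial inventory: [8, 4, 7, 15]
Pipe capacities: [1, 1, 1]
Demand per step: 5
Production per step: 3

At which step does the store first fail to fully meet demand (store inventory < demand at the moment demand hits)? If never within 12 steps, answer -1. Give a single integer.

Step 1: demand=5,sold=5 ship[2->3]=1 ship[1->2]=1 ship[0->1]=1 prod=3 -> [10 4 7 11]
Step 2: demand=5,sold=5 ship[2->3]=1 ship[1->2]=1 ship[0->1]=1 prod=3 -> [12 4 7 7]
Step 3: demand=5,sold=5 ship[2->3]=1 ship[1->2]=1 ship[0->1]=1 prod=3 -> [14 4 7 3]
Step 4: demand=5,sold=3 ship[2->3]=1 ship[1->2]=1 ship[0->1]=1 prod=3 -> [16 4 7 1]
Step 5: demand=5,sold=1 ship[2->3]=1 ship[1->2]=1 ship[0->1]=1 prod=3 -> [18 4 7 1]
Step 6: demand=5,sold=1 ship[2->3]=1 ship[1->2]=1 ship[0->1]=1 prod=3 -> [20 4 7 1]
Step 7: demand=5,sold=1 ship[2->3]=1 ship[1->2]=1 ship[0->1]=1 prod=3 -> [22 4 7 1]
Step 8: demand=5,sold=1 ship[2->3]=1 ship[1->2]=1 ship[0->1]=1 prod=3 -> [24 4 7 1]
Step 9: demand=5,sold=1 ship[2->3]=1 ship[1->2]=1 ship[0->1]=1 prod=3 -> [26 4 7 1]
Step 10: demand=5,sold=1 ship[2->3]=1 ship[1->2]=1 ship[0->1]=1 prod=3 -> [28 4 7 1]
Step 11: demand=5,sold=1 ship[2->3]=1 ship[1->2]=1 ship[0->1]=1 prod=3 -> [30 4 7 1]
Step 12: demand=5,sold=1 ship[2->3]=1 ship[1->2]=1 ship[0->1]=1 prod=3 -> [32 4 7 1]
First stockout at step 4

4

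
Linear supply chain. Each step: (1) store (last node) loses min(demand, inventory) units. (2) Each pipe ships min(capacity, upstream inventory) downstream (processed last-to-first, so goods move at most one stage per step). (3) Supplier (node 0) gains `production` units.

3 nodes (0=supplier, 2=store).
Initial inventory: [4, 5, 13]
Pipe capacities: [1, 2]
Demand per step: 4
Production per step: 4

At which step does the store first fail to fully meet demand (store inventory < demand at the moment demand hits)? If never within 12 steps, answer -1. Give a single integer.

Step 1: demand=4,sold=4 ship[1->2]=2 ship[0->1]=1 prod=4 -> [7 4 11]
Step 2: demand=4,sold=4 ship[1->2]=2 ship[0->1]=1 prod=4 -> [10 3 9]
Step 3: demand=4,sold=4 ship[1->2]=2 ship[0->1]=1 prod=4 -> [13 2 7]
Step 4: demand=4,sold=4 ship[1->2]=2 ship[0->1]=1 prod=4 -> [16 1 5]
Step 5: demand=4,sold=4 ship[1->2]=1 ship[0->1]=1 prod=4 -> [19 1 2]
Step 6: demand=4,sold=2 ship[1->2]=1 ship[0->1]=1 prod=4 -> [22 1 1]
Step 7: demand=4,sold=1 ship[1->2]=1 ship[0->1]=1 prod=4 -> [25 1 1]
Step 8: demand=4,sold=1 ship[1->2]=1 ship[0->1]=1 prod=4 -> [28 1 1]
Step 9: demand=4,sold=1 ship[1->2]=1 ship[0->1]=1 prod=4 -> [31 1 1]
Step 10: demand=4,sold=1 ship[1->2]=1 ship[0->1]=1 prod=4 -> [34 1 1]
Step 11: demand=4,sold=1 ship[1->2]=1 ship[0->1]=1 prod=4 -> [37 1 1]
Step 12: demand=4,sold=1 ship[1->2]=1 ship[0->1]=1 prod=4 -> [40 1 1]
First stockout at step 6

6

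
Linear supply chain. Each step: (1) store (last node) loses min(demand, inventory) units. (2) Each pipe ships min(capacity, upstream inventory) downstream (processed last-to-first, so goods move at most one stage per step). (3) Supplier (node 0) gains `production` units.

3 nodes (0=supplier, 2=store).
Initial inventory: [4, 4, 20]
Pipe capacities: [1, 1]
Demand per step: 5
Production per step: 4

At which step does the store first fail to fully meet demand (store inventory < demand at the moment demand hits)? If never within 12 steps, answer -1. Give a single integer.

Step 1: demand=5,sold=5 ship[1->2]=1 ship[0->1]=1 prod=4 -> [7 4 16]
Step 2: demand=5,sold=5 ship[1->2]=1 ship[0->1]=1 prod=4 -> [10 4 12]
Step 3: demand=5,sold=5 ship[1->2]=1 ship[0->1]=1 prod=4 -> [13 4 8]
Step 4: demand=5,sold=5 ship[1->2]=1 ship[0->1]=1 prod=4 -> [16 4 4]
Step 5: demand=5,sold=4 ship[1->2]=1 ship[0->1]=1 prod=4 -> [19 4 1]
Step 6: demand=5,sold=1 ship[1->2]=1 ship[0->1]=1 prod=4 -> [22 4 1]
Step 7: demand=5,sold=1 ship[1->2]=1 ship[0->1]=1 prod=4 -> [25 4 1]
Step 8: demand=5,sold=1 ship[1->2]=1 ship[0->1]=1 prod=4 -> [28 4 1]
Step 9: demand=5,sold=1 ship[1->2]=1 ship[0->1]=1 prod=4 -> [31 4 1]
Step 10: demand=5,sold=1 ship[1->2]=1 ship[0->1]=1 prod=4 -> [34 4 1]
Step 11: demand=5,sold=1 ship[1->2]=1 ship[0->1]=1 prod=4 -> [37 4 1]
Step 12: demand=5,sold=1 ship[1->2]=1 ship[0->1]=1 prod=4 -> [40 4 1]
First stockout at step 5

5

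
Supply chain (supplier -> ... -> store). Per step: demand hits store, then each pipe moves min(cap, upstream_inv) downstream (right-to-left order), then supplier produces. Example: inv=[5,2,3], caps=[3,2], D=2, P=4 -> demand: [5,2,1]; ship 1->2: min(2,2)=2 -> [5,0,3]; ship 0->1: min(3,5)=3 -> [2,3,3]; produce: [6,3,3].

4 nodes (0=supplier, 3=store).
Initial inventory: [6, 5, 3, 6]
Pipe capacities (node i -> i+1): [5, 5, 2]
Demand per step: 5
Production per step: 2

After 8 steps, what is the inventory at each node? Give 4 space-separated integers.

Step 1: demand=5,sold=5 ship[2->3]=2 ship[1->2]=5 ship[0->1]=5 prod=2 -> inv=[3 5 6 3]
Step 2: demand=5,sold=3 ship[2->3]=2 ship[1->2]=5 ship[0->1]=3 prod=2 -> inv=[2 3 9 2]
Step 3: demand=5,sold=2 ship[2->3]=2 ship[1->2]=3 ship[0->1]=2 prod=2 -> inv=[2 2 10 2]
Step 4: demand=5,sold=2 ship[2->3]=2 ship[1->2]=2 ship[0->1]=2 prod=2 -> inv=[2 2 10 2]
Step 5: demand=5,sold=2 ship[2->3]=2 ship[1->2]=2 ship[0->1]=2 prod=2 -> inv=[2 2 10 2]
Step 6: demand=5,sold=2 ship[2->3]=2 ship[1->2]=2 ship[0->1]=2 prod=2 -> inv=[2 2 10 2]
Step 7: demand=5,sold=2 ship[2->3]=2 ship[1->2]=2 ship[0->1]=2 prod=2 -> inv=[2 2 10 2]
Step 8: demand=5,sold=2 ship[2->3]=2 ship[1->2]=2 ship[0->1]=2 prod=2 -> inv=[2 2 10 2]

2 2 10 2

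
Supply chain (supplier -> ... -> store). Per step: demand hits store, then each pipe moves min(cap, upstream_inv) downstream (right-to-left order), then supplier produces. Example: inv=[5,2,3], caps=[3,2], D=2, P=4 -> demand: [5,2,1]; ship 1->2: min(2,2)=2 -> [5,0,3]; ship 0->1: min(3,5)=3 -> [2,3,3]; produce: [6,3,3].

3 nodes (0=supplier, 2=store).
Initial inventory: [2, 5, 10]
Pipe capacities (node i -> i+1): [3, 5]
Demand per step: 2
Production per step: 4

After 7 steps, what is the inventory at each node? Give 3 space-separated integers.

Step 1: demand=2,sold=2 ship[1->2]=5 ship[0->1]=2 prod=4 -> inv=[4 2 13]
Step 2: demand=2,sold=2 ship[1->2]=2 ship[0->1]=3 prod=4 -> inv=[5 3 13]
Step 3: demand=2,sold=2 ship[1->2]=3 ship[0->1]=3 prod=4 -> inv=[6 3 14]
Step 4: demand=2,sold=2 ship[1->2]=3 ship[0->1]=3 prod=4 -> inv=[7 3 15]
Step 5: demand=2,sold=2 ship[1->2]=3 ship[0->1]=3 prod=4 -> inv=[8 3 16]
Step 6: demand=2,sold=2 ship[1->2]=3 ship[0->1]=3 prod=4 -> inv=[9 3 17]
Step 7: demand=2,sold=2 ship[1->2]=3 ship[0->1]=3 prod=4 -> inv=[10 3 18]

10 3 18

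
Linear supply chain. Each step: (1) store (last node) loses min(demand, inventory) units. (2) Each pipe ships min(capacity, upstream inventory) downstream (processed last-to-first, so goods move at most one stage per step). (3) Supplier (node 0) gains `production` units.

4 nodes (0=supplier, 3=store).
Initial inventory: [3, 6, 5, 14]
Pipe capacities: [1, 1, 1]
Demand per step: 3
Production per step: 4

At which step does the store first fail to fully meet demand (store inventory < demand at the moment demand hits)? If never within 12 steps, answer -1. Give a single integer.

Step 1: demand=3,sold=3 ship[2->3]=1 ship[1->2]=1 ship[0->1]=1 prod=4 -> [6 6 5 12]
Step 2: demand=3,sold=3 ship[2->3]=1 ship[1->2]=1 ship[0->1]=1 prod=4 -> [9 6 5 10]
Step 3: demand=3,sold=3 ship[2->3]=1 ship[1->2]=1 ship[0->1]=1 prod=4 -> [12 6 5 8]
Step 4: demand=3,sold=3 ship[2->3]=1 ship[1->2]=1 ship[0->1]=1 prod=4 -> [15 6 5 6]
Step 5: demand=3,sold=3 ship[2->3]=1 ship[1->2]=1 ship[0->1]=1 prod=4 -> [18 6 5 4]
Step 6: demand=3,sold=3 ship[2->3]=1 ship[1->2]=1 ship[0->1]=1 prod=4 -> [21 6 5 2]
Step 7: demand=3,sold=2 ship[2->3]=1 ship[1->2]=1 ship[0->1]=1 prod=4 -> [24 6 5 1]
Step 8: demand=3,sold=1 ship[2->3]=1 ship[1->2]=1 ship[0->1]=1 prod=4 -> [27 6 5 1]
Step 9: demand=3,sold=1 ship[2->3]=1 ship[1->2]=1 ship[0->1]=1 prod=4 -> [30 6 5 1]
Step 10: demand=3,sold=1 ship[2->3]=1 ship[1->2]=1 ship[0->1]=1 prod=4 -> [33 6 5 1]
Step 11: demand=3,sold=1 ship[2->3]=1 ship[1->2]=1 ship[0->1]=1 prod=4 -> [36 6 5 1]
Step 12: demand=3,sold=1 ship[2->3]=1 ship[1->2]=1 ship[0->1]=1 prod=4 -> [39 6 5 1]
First stockout at step 7

7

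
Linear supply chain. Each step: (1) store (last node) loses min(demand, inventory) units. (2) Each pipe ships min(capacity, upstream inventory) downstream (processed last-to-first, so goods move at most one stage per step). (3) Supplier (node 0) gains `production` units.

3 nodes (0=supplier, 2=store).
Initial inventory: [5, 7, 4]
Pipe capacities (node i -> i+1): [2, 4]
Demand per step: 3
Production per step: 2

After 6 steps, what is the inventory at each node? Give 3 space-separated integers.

Step 1: demand=3,sold=3 ship[1->2]=4 ship[0->1]=2 prod=2 -> inv=[5 5 5]
Step 2: demand=3,sold=3 ship[1->2]=4 ship[0->1]=2 prod=2 -> inv=[5 3 6]
Step 3: demand=3,sold=3 ship[1->2]=3 ship[0->1]=2 prod=2 -> inv=[5 2 6]
Step 4: demand=3,sold=3 ship[1->2]=2 ship[0->1]=2 prod=2 -> inv=[5 2 5]
Step 5: demand=3,sold=3 ship[1->2]=2 ship[0->1]=2 prod=2 -> inv=[5 2 4]
Step 6: demand=3,sold=3 ship[1->2]=2 ship[0->1]=2 prod=2 -> inv=[5 2 3]

5 2 3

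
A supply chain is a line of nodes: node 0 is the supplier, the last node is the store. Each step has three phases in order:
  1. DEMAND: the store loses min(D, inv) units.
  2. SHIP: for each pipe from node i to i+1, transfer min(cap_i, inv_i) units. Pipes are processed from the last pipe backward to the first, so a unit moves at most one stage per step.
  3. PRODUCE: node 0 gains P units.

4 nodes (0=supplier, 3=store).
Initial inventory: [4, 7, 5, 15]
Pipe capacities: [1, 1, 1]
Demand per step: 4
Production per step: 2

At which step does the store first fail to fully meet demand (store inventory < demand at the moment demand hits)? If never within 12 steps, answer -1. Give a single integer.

Step 1: demand=4,sold=4 ship[2->3]=1 ship[1->2]=1 ship[0->1]=1 prod=2 -> [5 7 5 12]
Step 2: demand=4,sold=4 ship[2->3]=1 ship[1->2]=1 ship[0->1]=1 prod=2 -> [6 7 5 9]
Step 3: demand=4,sold=4 ship[2->3]=1 ship[1->2]=1 ship[0->1]=1 prod=2 -> [7 7 5 6]
Step 4: demand=4,sold=4 ship[2->3]=1 ship[1->2]=1 ship[0->1]=1 prod=2 -> [8 7 5 3]
Step 5: demand=4,sold=3 ship[2->3]=1 ship[1->2]=1 ship[0->1]=1 prod=2 -> [9 7 5 1]
Step 6: demand=4,sold=1 ship[2->3]=1 ship[1->2]=1 ship[0->1]=1 prod=2 -> [10 7 5 1]
Step 7: demand=4,sold=1 ship[2->3]=1 ship[1->2]=1 ship[0->1]=1 prod=2 -> [11 7 5 1]
Step 8: demand=4,sold=1 ship[2->3]=1 ship[1->2]=1 ship[0->1]=1 prod=2 -> [12 7 5 1]
Step 9: demand=4,sold=1 ship[2->3]=1 ship[1->2]=1 ship[0->1]=1 prod=2 -> [13 7 5 1]
Step 10: demand=4,sold=1 ship[2->3]=1 ship[1->2]=1 ship[0->1]=1 prod=2 -> [14 7 5 1]
Step 11: demand=4,sold=1 ship[2->3]=1 ship[1->2]=1 ship[0->1]=1 prod=2 -> [15 7 5 1]
Step 12: demand=4,sold=1 ship[2->3]=1 ship[1->2]=1 ship[0->1]=1 prod=2 -> [16 7 5 1]
First stockout at step 5

5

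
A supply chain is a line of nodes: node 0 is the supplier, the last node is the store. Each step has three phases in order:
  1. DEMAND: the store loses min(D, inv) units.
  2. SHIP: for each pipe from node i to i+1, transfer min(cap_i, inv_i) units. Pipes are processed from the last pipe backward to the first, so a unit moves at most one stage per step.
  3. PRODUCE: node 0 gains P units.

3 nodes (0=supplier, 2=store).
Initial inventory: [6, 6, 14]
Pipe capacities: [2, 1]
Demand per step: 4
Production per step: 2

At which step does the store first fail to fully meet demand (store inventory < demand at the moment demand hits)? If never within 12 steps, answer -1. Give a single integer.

Step 1: demand=4,sold=4 ship[1->2]=1 ship[0->1]=2 prod=2 -> [6 7 11]
Step 2: demand=4,sold=4 ship[1->2]=1 ship[0->1]=2 prod=2 -> [6 8 8]
Step 3: demand=4,sold=4 ship[1->2]=1 ship[0->1]=2 prod=2 -> [6 9 5]
Step 4: demand=4,sold=4 ship[1->2]=1 ship[0->1]=2 prod=2 -> [6 10 2]
Step 5: demand=4,sold=2 ship[1->2]=1 ship[0->1]=2 prod=2 -> [6 11 1]
Step 6: demand=4,sold=1 ship[1->2]=1 ship[0->1]=2 prod=2 -> [6 12 1]
Step 7: demand=4,sold=1 ship[1->2]=1 ship[0->1]=2 prod=2 -> [6 13 1]
Step 8: demand=4,sold=1 ship[1->2]=1 ship[0->1]=2 prod=2 -> [6 14 1]
Step 9: demand=4,sold=1 ship[1->2]=1 ship[0->1]=2 prod=2 -> [6 15 1]
Step 10: demand=4,sold=1 ship[1->2]=1 ship[0->1]=2 prod=2 -> [6 16 1]
Step 11: demand=4,sold=1 ship[1->2]=1 ship[0->1]=2 prod=2 -> [6 17 1]
Step 12: demand=4,sold=1 ship[1->2]=1 ship[0->1]=2 prod=2 -> [6 18 1]
First stockout at step 5

5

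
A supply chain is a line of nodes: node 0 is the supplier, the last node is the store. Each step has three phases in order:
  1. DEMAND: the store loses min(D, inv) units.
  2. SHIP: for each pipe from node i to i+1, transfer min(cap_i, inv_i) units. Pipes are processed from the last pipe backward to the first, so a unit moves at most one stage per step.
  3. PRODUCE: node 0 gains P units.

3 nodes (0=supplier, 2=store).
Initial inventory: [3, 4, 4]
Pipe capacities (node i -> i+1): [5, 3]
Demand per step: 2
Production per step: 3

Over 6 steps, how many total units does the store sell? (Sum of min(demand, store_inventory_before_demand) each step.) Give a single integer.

Answer: 12

Derivation:
Step 1: sold=2 (running total=2) -> [3 4 5]
Step 2: sold=2 (running total=4) -> [3 4 6]
Step 3: sold=2 (running total=6) -> [3 4 7]
Step 4: sold=2 (running total=8) -> [3 4 8]
Step 5: sold=2 (running total=10) -> [3 4 9]
Step 6: sold=2 (running total=12) -> [3 4 10]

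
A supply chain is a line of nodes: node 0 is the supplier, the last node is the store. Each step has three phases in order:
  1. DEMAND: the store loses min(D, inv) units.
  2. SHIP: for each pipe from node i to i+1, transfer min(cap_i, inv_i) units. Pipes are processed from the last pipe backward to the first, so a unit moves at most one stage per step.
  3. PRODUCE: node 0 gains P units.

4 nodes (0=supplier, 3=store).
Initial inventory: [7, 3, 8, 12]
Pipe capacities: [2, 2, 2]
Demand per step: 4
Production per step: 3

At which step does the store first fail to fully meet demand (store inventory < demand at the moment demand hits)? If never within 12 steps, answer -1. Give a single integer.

Step 1: demand=4,sold=4 ship[2->3]=2 ship[1->2]=2 ship[0->1]=2 prod=3 -> [8 3 8 10]
Step 2: demand=4,sold=4 ship[2->3]=2 ship[1->2]=2 ship[0->1]=2 prod=3 -> [9 3 8 8]
Step 3: demand=4,sold=4 ship[2->3]=2 ship[1->2]=2 ship[0->1]=2 prod=3 -> [10 3 8 6]
Step 4: demand=4,sold=4 ship[2->3]=2 ship[1->2]=2 ship[0->1]=2 prod=3 -> [11 3 8 4]
Step 5: demand=4,sold=4 ship[2->3]=2 ship[1->2]=2 ship[0->1]=2 prod=3 -> [12 3 8 2]
Step 6: demand=4,sold=2 ship[2->3]=2 ship[1->2]=2 ship[0->1]=2 prod=3 -> [13 3 8 2]
Step 7: demand=4,sold=2 ship[2->3]=2 ship[1->2]=2 ship[0->1]=2 prod=3 -> [14 3 8 2]
Step 8: demand=4,sold=2 ship[2->3]=2 ship[1->2]=2 ship[0->1]=2 prod=3 -> [15 3 8 2]
Step 9: demand=4,sold=2 ship[2->3]=2 ship[1->2]=2 ship[0->1]=2 prod=3 -> [16 3 8 2]
Step 10: demand=4,sold=2 ship[2->3]=2 ship[1->2]=2 ship[0->1]=2 prod=3 -> [17 3 8 2]
Step 11: demand=4,sold=2 ship[2->3]=2 ship[1->2]=2 ship[0->1]=2 prod=3 -> [18 3 8 2]
Step 12: demand=4,sold=2 ship[2->3]=2 ship[1->2]=2 ship[0->1]=2 prod=3 -> [19 3 8 2]
First stockout at step 6

6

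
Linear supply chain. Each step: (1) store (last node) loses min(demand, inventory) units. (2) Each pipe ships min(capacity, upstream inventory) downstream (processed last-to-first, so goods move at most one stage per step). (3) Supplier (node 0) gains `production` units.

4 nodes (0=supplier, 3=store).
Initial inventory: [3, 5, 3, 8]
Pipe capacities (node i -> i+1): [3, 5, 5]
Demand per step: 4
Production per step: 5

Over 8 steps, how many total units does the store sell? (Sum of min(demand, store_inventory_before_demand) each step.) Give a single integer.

Step 1: sold=4 (running total=4) -> [5 3 5 7]
Step 2: sold=4 (running total=8) -> [7 3 3 8]
Step 3: sold=4 (running total=12) -> [9 3 3 7]
Step 4: sold=4 (running total=16) -> [11 3 3 6]
Step 5: sold=4 (running total=20) -> [13 3 3 5]
Step 6: sold=4 (running total=24) -> [15 3 3 4]
Step 7: sold=4 (running total=28) -> [17 3 3 3]
Step 8: sold=3 (running total=31) -> [19 3 3 3]

Answer: 31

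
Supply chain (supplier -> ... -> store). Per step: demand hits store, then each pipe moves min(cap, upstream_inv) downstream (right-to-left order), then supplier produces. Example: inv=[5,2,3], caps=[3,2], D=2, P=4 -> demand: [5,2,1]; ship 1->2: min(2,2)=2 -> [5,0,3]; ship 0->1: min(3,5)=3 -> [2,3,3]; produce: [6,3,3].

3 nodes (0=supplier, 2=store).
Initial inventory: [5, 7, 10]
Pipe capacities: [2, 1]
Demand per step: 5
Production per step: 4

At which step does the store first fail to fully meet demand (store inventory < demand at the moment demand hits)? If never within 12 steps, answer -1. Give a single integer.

Step 1: demand=5,sold=5 ship[1->2]=1 ship[0->1]=2 prod=4 -> [7 8 6]
Step 2: demand=5,sold=5 ship[1->2]=1 ship[0->1]=2 prod=4 -> [9 9 2]
Step 3: demand=5,sold=2 ship[1->2]=1 ship[0->1]=2 prod=4 -> [11 10 1]
Step 4: demand=5,sold=1 ship[1->2]=1 ship[0->1]=2 prod=4 -> [13 11 1]
Step 5: demand=5,sold=1 ship[1->2]=1 ship[0->1]=2 prod=4 -> [15 12 1]
Step 6: demand=5,sold=1 ship[1->2]=1 ship[0->1]=2 prod=4 -> [17 13 1]
Step 7: demand=5,sold=1 ship[1->2]=1 ship[0->1]=2 prod=4 -> [19 14 1]
Step 8: demand=5,sold=1 ship[1->2]=1 ship[0->1]=2 prod=4 -> [21 15 1]
Step 9: demand=5,sold=1 ship[1->2]=1 ship[0->1]=2 prod=4 -> [23 16 1]
Step 10: demand=5,sold=1 ship[1->2]=1 ship[0->1]=2 prod=4 -> [25 17 1]
Step 11: demand=5,sold=1 ship[1->2]=1 ship[0->1]=2 prod=4 -> [27 18 1]
Step 12: demand=5,sold=1 ship[1->2]=1 ship[0->1]=2 prod=4 -> [29 19 1]
First stockout at step 3

3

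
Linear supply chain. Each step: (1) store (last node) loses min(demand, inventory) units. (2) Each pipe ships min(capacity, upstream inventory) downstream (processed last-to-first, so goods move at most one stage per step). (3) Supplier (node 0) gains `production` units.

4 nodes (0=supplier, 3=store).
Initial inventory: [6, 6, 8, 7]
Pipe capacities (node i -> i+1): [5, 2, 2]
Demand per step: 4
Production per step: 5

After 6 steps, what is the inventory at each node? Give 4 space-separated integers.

Step 1: demand=4,sold=4 ship[2->3]=2 ship[1->2]=2 ship[0->1]=5 prod=5 -> inv=[6 9 8 5]
Step 2: demand=4,sold=4 ship[2->3]=2 ship[1->2]=2 ship[0->1]=5 prod=5 -> inv=[6 12 8 3]
Step 3: demand=4,sold=3 ship[2->3]=2 ship[1->2]=2 ship[0->1]=5 prod=5 -> inv=[6 15 8 2]
Step 4: demand=4,sold=2 ship[2->3]=2 ship[1->2]=2 ship[0->1]=5 prod=5 -> inv=[6 18 8 2]
Step 5: demand=4,sold=2 ship[2->3]=2 ship[1->2]=2 ship[0->1]=5 prod=5 -> inv=[6 21 8 2]
Step 6: demand=4,sold=2 ship[2->3]=2 ship[1->2]=2 ship[0->1]=5 prod=5 -> inv=[6 24 8 2]

6 24 8 2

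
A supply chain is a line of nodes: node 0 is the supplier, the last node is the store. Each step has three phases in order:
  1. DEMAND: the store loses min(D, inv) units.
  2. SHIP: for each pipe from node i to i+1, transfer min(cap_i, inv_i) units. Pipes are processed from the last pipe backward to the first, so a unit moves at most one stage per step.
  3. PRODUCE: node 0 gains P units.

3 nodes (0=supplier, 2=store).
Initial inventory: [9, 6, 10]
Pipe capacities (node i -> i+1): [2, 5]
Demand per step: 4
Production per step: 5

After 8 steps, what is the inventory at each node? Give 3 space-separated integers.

Step 1: demand=4,sold=4 ship[1->2]=5 ship[0->1]=2 prod=5 -> inv=[12 3 11]
Step 2: demand=4,sold=4 ship[1->2]=3 ship[0->1]=2 prod=5 -> inv=[15 2 10]
Step 3: demand=4,sold=4 ship[1->2]=2 ship[0->1]=2 prod=5 -> inv=[18 2 8]
Step 4: demand=4,sold=4 ship[1->2]=2 ship[0->1]=2 prod=5 -> inv=[21 2 6]
Step 5: demand=4,sold=4 ship[1->2]=2 ship[0->1]=2 prod=5 -> inv=[24 2 4]
Step 6: demand=4,sold=4 ship[1->2]=2 ship[0->1]=2 prod=5 -> inv=[27 2 2]
Step 7: demand=4,sold=2 ship[1->2]=2 ship[0->1]=2 prod=5 -> inv=[30 2 2]
Step 8: demand=4,sold=2 ship[1->2]=2 ship[0->1]=2 prod=5 -> inv=[33 2 2]

33 2 2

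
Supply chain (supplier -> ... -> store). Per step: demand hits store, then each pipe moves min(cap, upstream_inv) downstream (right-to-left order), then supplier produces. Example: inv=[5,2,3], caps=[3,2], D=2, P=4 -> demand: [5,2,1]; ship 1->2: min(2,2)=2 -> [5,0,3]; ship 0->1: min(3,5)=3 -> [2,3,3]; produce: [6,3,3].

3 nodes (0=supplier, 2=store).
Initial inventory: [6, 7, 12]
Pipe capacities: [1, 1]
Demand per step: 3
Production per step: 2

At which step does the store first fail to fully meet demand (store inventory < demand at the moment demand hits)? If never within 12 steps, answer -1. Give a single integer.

Step 1: demand=3,sold=3 ship[1->2]=1 ship[0->1]=1 prod=2 -> [7 7 10]
Step 2: demand=3,sold=3 ship[1->2]=1 ship[0->1]=1 prod=2 -> [8 7 8]
Step 3: demand=3,sold=3 ship[1->2]=1 ship[0->1]=1 prod=2 -> [9 7 6]
Step 4: demand=3,sold=3 ship[1->2]=1 ship[0->1]=1 prod=2 -> [10 7 4]
Step 5: demand=3,sold=3 ship[1->2]=1 ship[0->1]=1 prod=2 -> [11 7 2]
Step 6: demand=3,sold=2 ship[1->2]=1 ship[0->1]=1 prod=2 -> [12 7 1]
Step 7: demand=3,sold=1 ship[1->2]=1 ship[0->1]=1 prod=2 -> [13 7 1]
Step 8: demand=3,sold=1 ship[1->2]=1 ship[0->1]=1 prod=2 -> [14 7 1]
Step 9: demand=3,sold=1 ship[1->2]=1 ship[0->1]=1 prod=2 -> [15 7 1]
Step 10: demand=3,sold=1 ship[1->2]=1 ship[0->1]=1 prod=2 -> [16 7 1]
Step 11: demand=3,sold=1 ship[1->2]=1 ship[0->1]=1 prod=2 -> [17 7 1]
Step 12: demand=3,sold=1 ship[1->2]=1 ship[0->1]=1 prod=2 -> [18 7 1]
First stockout at step 6

6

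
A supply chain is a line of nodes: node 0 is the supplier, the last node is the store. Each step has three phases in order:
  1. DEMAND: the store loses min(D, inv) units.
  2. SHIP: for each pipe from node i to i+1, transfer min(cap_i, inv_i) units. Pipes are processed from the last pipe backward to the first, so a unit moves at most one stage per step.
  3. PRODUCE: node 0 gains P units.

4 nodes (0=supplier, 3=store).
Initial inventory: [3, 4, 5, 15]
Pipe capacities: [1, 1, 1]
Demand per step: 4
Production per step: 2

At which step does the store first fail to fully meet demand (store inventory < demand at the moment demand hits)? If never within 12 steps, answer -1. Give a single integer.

Step 1: demand=4,sold=4 ship[2->3]=1 ship[1->2]=1 ship[0->1]=1 prod=2 -> [4 4 5 12]
Step 2: demand=4,sold=4 ship[2->3]=1 ship[1->2]=1 ship[0->1]=1 prod=2 -> [5 4 5 9]
Step 3: demand=4,sold=4 ship[2->3]=1 ship[1->2]=1 ship[0->1]=1 prod=2 -> [6 4 5 6]
Step 4: demand=4,sold=4 ship[2->3]=1 ship[1->2]=1 ship[0->1]=1 prod=2 -> [7 4 5 3]
Step 5: demand=4,sold=3 ship[2->3]=1 ship[1->2]=1 ship[0->1]=1 prod=2 -> [8 4 5 1]
Step 6: demand=4,sold=1 ship[2->3]=1 ship[1->2]=1 ship[0->1]=1 prod=2 -> [9 4 5 1]
Step 7: demand=4,sold=1 ship[2->3]=1 ship[1->2]=1 ship[0->1]=1 prod=2 -> [10 4 5 1]
Step 8: demand=4,sold=1 ship[2->3]=1 ship[1->2]=1 ship[0->1]=1 prod=2 -> [11 4 5 1]
Step 9: demand=4,sold=1 ship[2->3]=1 ship[1->2]=1 ship[0->1]=1 prod=2 -> [12 4 5 1]
Step 10: demand=4,sold=1 ship[2->3]=1 ship[1->2]=1 ship[0->1]=1 prod=2 -> [13 4 5 1]
Step 11: demand=4,sold=1 ship[2->3]=1 ship[1->2]=1 ship[0->1]=1 prod=2 -> [14 4 5 1]
Step 12: demand=4,sold=1 ship[2->3]=1 ship[1->2]=1 ship[0->1]=1 prod=2 -> [15 4 5 1]
First stockout at step 5

5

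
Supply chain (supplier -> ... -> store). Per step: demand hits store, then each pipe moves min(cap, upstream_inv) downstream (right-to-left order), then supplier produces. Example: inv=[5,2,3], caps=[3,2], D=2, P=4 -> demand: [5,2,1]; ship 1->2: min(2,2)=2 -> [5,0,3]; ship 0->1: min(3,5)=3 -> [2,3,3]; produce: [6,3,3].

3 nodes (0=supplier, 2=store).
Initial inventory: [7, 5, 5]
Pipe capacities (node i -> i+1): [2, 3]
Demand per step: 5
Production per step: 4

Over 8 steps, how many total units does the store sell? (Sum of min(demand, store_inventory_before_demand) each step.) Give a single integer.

Answer: 22

Derivation:
Step 1: sold=5 (running total=5) -> [9 4 3]
Step 2: sold=3 (running total=8) -> [11 3 3]
Step 3: sold=3 (running total=11) -> [13 2 3]
Step 4: sold=3 (running total=14) -> [15 2 2]
Step 5: sold=2 (running total=16) -> [17 2 2]
Step 6: sold=2 (running total=18) -> [19 2 2]
Step 7: sold=2 (running total=20) -> [21 2 2]
Step 8: sold=2 (running total=22) -> [23 2 2]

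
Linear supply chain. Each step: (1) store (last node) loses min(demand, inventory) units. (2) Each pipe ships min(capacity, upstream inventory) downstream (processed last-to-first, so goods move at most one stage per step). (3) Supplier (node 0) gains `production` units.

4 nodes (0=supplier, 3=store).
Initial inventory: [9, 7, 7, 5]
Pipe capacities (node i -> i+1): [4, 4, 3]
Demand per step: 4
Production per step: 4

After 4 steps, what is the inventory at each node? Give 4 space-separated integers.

Step 1: demand=4,sold=4 ship[2->3]=3 ship[1->2]=4 ship[0->1]=4 prod=4 -> inv=[9 7 8 4]
Step 2: demand=4,sold=4 ship[2->3]=3 ship[1->2]=4 ship[0->1]=4 prod=4 -> inv=[9 7 9 3]
Step 3: demand=4,sold=3 ship[2->3]=3 ship[1->2]=4 ship[0->1]=4 prod=4 -> inv=[9 7 10 3]
Step 4: demand=4,sold=3 ship[2->3]=3 ship[1->2]=4 ship[0->1]=4 prod=4 -> inv=[9 7 11 3]

9 7 11 3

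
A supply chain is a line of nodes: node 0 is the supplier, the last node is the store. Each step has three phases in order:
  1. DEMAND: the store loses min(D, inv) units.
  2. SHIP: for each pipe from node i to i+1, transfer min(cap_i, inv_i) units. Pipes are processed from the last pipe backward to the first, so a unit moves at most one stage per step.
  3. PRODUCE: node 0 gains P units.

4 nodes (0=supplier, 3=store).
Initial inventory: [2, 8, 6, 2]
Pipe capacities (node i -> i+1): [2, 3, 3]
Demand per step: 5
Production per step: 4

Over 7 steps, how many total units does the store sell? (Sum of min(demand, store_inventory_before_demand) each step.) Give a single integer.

Answer: 20

Derivation:
Step 1: sold=2 (running total=2) -> [4 7 6 3]
Step 2: sold=3 (running total=5) -> [6 6 6 3]
Step 3: sold=3 (running total=8) -> [8 5 6 3]
Step 4: sold=3 (running total=11) -> [10 4 6 3]
Step 5: sold=3 (running total=14) -> [12 3 6 3]
Step 6: sold=3 (running total=17) -> [14 2 6 3]
Step 7: sold=3 (running total=20) -> [16 2 5 3]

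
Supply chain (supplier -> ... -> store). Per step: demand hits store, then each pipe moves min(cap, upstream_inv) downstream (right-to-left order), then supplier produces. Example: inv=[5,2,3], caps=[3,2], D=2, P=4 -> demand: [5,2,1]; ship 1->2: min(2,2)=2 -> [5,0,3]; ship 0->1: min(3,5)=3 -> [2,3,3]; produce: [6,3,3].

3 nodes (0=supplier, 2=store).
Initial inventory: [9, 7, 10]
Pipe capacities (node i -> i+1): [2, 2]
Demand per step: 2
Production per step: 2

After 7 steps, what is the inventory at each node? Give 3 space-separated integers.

Step 1: demand=2,sold=2 ship[1->2]=2 ship[0->1]=2 prod=2 -> inv=[9 7 10]
Step 2: demand=2,sold=2 ship[1->2]=2 ship[0->1]=2 prod=2 -> inv=[9 7 10]
Step 3: demand=2,sold=2 ship[1->2]=2 ship[0->1]=2 prod=2 -> inv=[9 7 10]
Step 4: demand=2,sold=2 ship[1->2]=2 ship[0->1]=2 prod=2 -> inv=[9 7 10]
Step 5: demand=2,sold=2 ship[1->2]=2 ship[0->1]=2 prod=2 -> inv=[9 7 10]
Step 6: demand=2,sold=2 ship[1->2]=2 ship[0->1]=2 prod=2 -> inv=[9 7 10]
Step 7: demand=2,sold=2 ship[1->2]=2 ship[0->1]=2 prod=2 -> inv=[9 7 10]

9 7 10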